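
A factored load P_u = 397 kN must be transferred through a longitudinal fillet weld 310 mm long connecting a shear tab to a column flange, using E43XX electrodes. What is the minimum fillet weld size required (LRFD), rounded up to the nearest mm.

E43XX → F_EXX = 430 MPa.
Total weld length L = 310 mm.
Required throat t_e = P_u / (φ × 0.6 F_EXX × L) = 397 / (0.75 × 0.6 × 430 × 310 × 10⁻³) = 6.618 mm.
Required leg w = t_e / 0.707 = 9.361 mm → use 10 mm.

w = 10 mm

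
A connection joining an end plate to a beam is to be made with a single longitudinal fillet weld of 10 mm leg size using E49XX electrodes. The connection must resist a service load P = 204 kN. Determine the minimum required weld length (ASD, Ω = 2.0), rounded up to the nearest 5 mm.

L = 200 mm

E49XX → F_EXX = 490 MPa.
Throat t_e = 0.707 × 10 = 7.07 mm.
r_n/Ω = (0.6 × 490 × 7.07) / 2.0 = 1039 N/mm = 1.039 kN/mm.
L_req = P / (r_n/Ω) = 204 / 1.039 = 196.3 mm total.
Round up → use L = 200 mm.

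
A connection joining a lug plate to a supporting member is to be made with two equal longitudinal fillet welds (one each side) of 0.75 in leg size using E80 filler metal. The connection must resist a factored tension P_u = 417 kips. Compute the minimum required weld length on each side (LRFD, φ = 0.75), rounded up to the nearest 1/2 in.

L = 11 in on each side

E80XX → F_EXX = 80 ksi.
Throat t_e = 0.707 × 0.75 = 0.5302 in.
φr_n = 0.75 × 0.6 × 80 × 0.5302 = 19.09 kips/in.
L_req = P_u / φr_n = 417 / 19.09 = 21.85 in total.
Per side: 21.85 / 2 = 10.92 in.
Round up → use L = 11 in on each side.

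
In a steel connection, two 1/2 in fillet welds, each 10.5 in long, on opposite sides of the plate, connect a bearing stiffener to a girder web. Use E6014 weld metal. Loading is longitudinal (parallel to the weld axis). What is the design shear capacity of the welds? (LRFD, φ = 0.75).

E60XX → F_EXX = 60 ksi.
Effective throat t_e = 0.707 × 0.5 = 0.3535 in.
Total length L = 21 in; A_we = 0.3535 × 21 = 7.423 in².
F_nw = 0.6 F_EXX = 0.6 × 60 = 36 ksi.
φR_n = 0.75 × 36 × 7.423 = 200.4 kip.

φR_n ≈ 200 kip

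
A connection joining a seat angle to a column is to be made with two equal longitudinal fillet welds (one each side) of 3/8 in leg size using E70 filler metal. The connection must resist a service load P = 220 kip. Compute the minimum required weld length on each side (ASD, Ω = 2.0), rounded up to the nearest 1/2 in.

E70XX → F_EXX = 70 ksi.
Throat t_e = 0.707 × 0.375 = 0.2651 in.
r_n/Ω = (0.6 × 70 × 0.2651) / 2.0 = 5.568 kip/in.
L_req = P / (r_n/Ω) = 220 / 5.568 = 39.51 in total.
Per side: 39.51 / 2 = 19.76 in.
Round up → use L = 20 in on each side.

L = 20 in on each side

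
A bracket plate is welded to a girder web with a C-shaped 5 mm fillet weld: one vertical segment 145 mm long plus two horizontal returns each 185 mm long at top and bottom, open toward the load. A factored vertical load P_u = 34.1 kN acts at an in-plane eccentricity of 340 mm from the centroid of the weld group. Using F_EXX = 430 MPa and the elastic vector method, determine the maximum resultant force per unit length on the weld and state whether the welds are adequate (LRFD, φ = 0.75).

f_max ≈ 446 N/mm; adequate

Total weld length L_w = 515 mm. Treat welds as unit-width lines.
Centroid: x̄ = 2×185×92.5 / 515 = 66.46 mm from the vertical weld.
Polar moment about centroid: J = I_x + I_y = [145³/12 + 2×185×72.5²] + [145×66.46² + 2(185³/12 + 185×26.04²)] = 4145000 mm³.
Direct shear f_v = P/L_w = 34.1×10³ / 515 = 66.21 N/mm (vertical).
Torsion M = P·e = 34.1×10³ × 340 = 11594000 N·mm.
Critical point at (x, y) = (118.5, 72.5) from centroid. f_tx = M·y/J = 202.8 N/mm; f_ty = M·x/J = 331.5 N/mm.
Resultant f_max = √[f_tx² + (f_v + f_ty)²] = √[202.8² + (66.21 + 331.5)²] = 446.5 N/mm.
Capacity per unit length: φr_n = 0.75 × 0.6 × 430 × (0.707 × 5) = 684 N/mm.
446.5 ≤ 684 → adequate.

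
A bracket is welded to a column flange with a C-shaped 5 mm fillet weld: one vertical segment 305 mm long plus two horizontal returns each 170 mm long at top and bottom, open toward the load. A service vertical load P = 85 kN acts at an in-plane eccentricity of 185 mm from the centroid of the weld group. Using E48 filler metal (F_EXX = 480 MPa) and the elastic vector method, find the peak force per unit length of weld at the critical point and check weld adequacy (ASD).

f_max ≈ 352 N/mm; adequate

Total weld length L_w = 645 mm. Treat welds as unit-width lines.
Centroid: x̄ = 2×170×85 / 645 = 44.81 mm from the vertical weld.
Polar moment about centroid: J = I_x + I_y = [305³/12 + 2×170×152.5²] + [305×44.81² + 2(170³/12 + 170×40.19²)] = 12250000 mm³.
Direct shear f_v = P/L_w = 85×10³ / 645 = 131.8 N/mm (vertical).
Torsion M = P·e = 85×10³ × 185 = 15725000 N·mm.
Critical point at (x, y) = (125.2, 152.5) from centroid. f_tx = M·y/J = 195.7 N/mm; f_ty = M·x/J = 160.7 N/mm.
Resultant f_max = √[f_tx² + (f_v + f_ty)²] = √[195.7² + (131.8 + 160.7)²] = 351.9 N/mm.
Capacity per unit length: r_n/Ω = (1/2.0) × 0.6 × 480 × (0.707 × 5) = 509 N/mm.
351.9 ≤ 509 → adequate.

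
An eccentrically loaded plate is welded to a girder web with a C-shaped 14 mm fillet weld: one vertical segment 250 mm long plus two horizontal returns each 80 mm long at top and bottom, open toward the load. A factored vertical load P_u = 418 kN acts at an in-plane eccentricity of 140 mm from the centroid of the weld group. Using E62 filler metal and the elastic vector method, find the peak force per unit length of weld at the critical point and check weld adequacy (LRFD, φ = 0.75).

E62XX → F_EXX = 620 MPa.
Total weld length L_w = 410 mm. Treat welds as unit-width lines.
Centroid: x̄ = 2×80×40 / 410 = 15.61 mm from the vertical weld.
Polar moment about centroid: J = I_x + I_y = [250³/12 + 2×80×125²] + [250×15.61² + 2(80³/12 + 80×24.39²)] = 4044000 mm³.
Direct shear f_v = P/L_w = 418×10³ / 410 = 1020 N/mm (vertical).
Torsion M = P·e = 418×10³ × 140 = 58520000 N·mm.
Critical point at (x, y) = (64.39, 125) from centroid. f_tx = M·y/J = 1809 N/mm; f_ty = M·x/J = 931.9 N/mm.
Resultant f_max = √[f_tx² + (f_v + f_ty)²] = √[1809² + (1020 + 931.9)²] = 2661 N/mm.
Capacity per unit length: φr_n = 0.75 × 0.6 × 620 × (0.707 × 14) = 2762 N/mm.
2661 ≤ 2762 → adequate.

f_max ≈ 2660 N/mm; adequate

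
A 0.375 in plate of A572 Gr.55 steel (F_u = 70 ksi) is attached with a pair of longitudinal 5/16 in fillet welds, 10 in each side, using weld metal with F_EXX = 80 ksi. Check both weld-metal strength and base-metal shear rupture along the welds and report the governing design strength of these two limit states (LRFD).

t_e = 0.707 × 0.3125 = 0.2209 in; L = 20 in.
Weld metal: φR_n = 0.75 × 0.6 × 80 × 0.2209 × 20 = 159.1 kip.
Base metal (shear rupture): φR_n = 0.75 × 0.6 × 70 × 0.375 × 20 = 236.2 kip.
Governing: weld metal.

φR_n ≈ 159 kip (weld metal governs)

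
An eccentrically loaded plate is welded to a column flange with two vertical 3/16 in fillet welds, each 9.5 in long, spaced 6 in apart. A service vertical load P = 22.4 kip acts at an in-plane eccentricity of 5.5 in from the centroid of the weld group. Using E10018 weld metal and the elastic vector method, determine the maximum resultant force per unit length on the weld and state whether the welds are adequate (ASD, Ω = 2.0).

E100XX → F_EXX = 100 ksi.
Total weld length L_w = 19 in. Treat welds as unit-width lines.
Polar moment about centroid: J = 2[d³/12 + d(b/2)²] = 2[9.5³/12 + 9.5×3²] = 313.9 in³.
Direct shear f_v = P/L_w = 22.4 / 19 = 1.179 kip/in (vertical).
Torsion M = P·e = 22.4 × 5.5 = 123.2 kip·in.
Critical point at (x, y) = (3, 4.75) from centroid. f_tx = M·y/J = 1.864 kip/in; f_ty = M·x/J = 1.177 kip/in.
Resultant f_max = √[f_tx² + (f_v + f_ty)²] = √[1.864² + (1.179 + 1.177)²] = 3.005 kip/in.
Capacity per unit length: r_n/Ω = (1/2.0) × 0.6 × 100 × (0.707 × 0.1875) = 3.977 kip/in.
3.005 ≤ 3.977 → adequate.

f_max ≈ 3 kip/in; adequate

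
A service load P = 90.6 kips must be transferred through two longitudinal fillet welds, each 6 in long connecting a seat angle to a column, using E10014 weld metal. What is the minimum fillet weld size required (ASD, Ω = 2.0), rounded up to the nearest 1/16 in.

w = 3/8 in

E100XX → F_EXX = 100 ksi.
Total weld length L = 12 in.
Required throat t_e = P × Ω / (0.6 F_EXX × L) = 90.6 × 2.0 / (0.6 × 100 × 12) = 0.2517 in.
Required leg w = t_e / 0.707 = 0.356 in → use 3/8 in.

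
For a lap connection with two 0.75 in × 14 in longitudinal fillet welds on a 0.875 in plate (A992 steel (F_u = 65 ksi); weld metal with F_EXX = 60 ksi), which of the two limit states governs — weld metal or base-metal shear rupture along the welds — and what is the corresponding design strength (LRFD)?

φR_n ≈ 401 kip (weld metal governs)

t_e = 0.707 × 0.75 = 0.5302 in; L = 28 in.
Weld metal: φR_n = 0.75 × 0.6 × 60 × 0.5302 × 28 = 400.9 kip.
Base metal (shear rupture): φR_n = 0.75 × 0.6 × 65 × 0.875 × 28 = 716.6 kip.
Governing: weld metal.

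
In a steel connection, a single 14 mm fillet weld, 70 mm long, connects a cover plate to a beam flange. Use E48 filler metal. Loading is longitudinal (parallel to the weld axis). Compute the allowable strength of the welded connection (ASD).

E48XX → F_EXX = 480 MPa.
Effective throat t_e = 0.707 × 14 = 9.898 mm.
Total length L = 70 mm; A_we = 9.898 × 70 = 692.9 mm².
F_nw = 0.6 F_EXX = 0.6 × 480 = 288 MPa.
R_n = 288 × 692.9 × 10⁻³ = 199.5 kN; R_n/Ω = 199.5/2.0 = 99.77 kN.

R_n/Ω ≈ 99.8 kN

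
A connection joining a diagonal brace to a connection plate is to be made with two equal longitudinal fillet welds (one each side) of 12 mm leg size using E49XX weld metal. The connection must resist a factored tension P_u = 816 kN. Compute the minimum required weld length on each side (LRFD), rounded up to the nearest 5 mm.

E49XX → F_EXX = 490 MPa.
Throat t_e = 0.707 × 12 = 8.484 mm.
φr_n = 0.75 × 0.6 × 490 × 8.484 × 10⁻³ = 1.871 kN/mm.
L_req = P_u / φr_n = 816 / 1.871 = 436.2 mm total.
Per side: 436.2 / 2 = 218.1 mm.
Round up → use L = 220 mm on each side.

L = 220 mm on each side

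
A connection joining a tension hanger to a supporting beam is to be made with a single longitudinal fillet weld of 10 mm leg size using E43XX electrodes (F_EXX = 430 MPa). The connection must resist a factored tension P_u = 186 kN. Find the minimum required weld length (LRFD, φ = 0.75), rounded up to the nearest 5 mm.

Throat t_e = 0.707 × 10 = 7.07 mm.
φr_n = 0.75 × 0.6 × 430 × 7.07 × 10⁻³ = 1.368 kN/mm.
L_req = P_u / φr_n = 186 / 1.368 = 136 mm total.
Round up → use L = 140 mm.

L = 140 mm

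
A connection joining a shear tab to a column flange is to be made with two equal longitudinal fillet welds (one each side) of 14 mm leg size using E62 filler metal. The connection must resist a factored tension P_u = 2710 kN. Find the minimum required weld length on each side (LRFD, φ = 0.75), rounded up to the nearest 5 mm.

E62XX → F_EXX = 620 MPa.
Throat t_e = 0.707 × 14 = 9.898 mm.
φr_n = 0.75 × 0.6 × 620 × 9.898 × 10⁻³ = 2.762 kN/mm.
L_req = P_u / φr_n = 2710 / 2.762 = 981.3 mm total.
Per side: 981.3 / 2 = 490.7 mm.
Round up → use L = 495 mm on each side.

L = 495 mm on each side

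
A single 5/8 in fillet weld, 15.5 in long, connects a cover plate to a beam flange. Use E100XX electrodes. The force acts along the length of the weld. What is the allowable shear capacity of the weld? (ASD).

E100XX → F_EXX = 100 ksi.
Effective throat t_e = 0.707 × 0.625 = 0.4419 in.
Total length L = 15.5 in; A_we = 0.4419 × 15.5 = 6.849 in².
F_nw = 0.6 F_EXX = 0.6 × 100 = 60 ksi.
R_n = 60 × 6.849 = 410.9 kip; R_n/Ω = 410.9/2.0 = 205.5 kip.

R_n/Ω ≈ 205 kip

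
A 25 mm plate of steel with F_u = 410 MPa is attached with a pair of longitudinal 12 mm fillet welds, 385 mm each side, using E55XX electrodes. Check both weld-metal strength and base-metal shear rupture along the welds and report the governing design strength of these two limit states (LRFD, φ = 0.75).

φR_n ≈ 1620 kN (weld metal governs)

E55XX → F_EXX = 550 MPa.
t_e = 0.707 × 12 = 8.484 mm; L = 770 mm.
Weld metal: φR_n = 0.75 × 0.6 × 550 × 8.484 × 770 × 10⁻³ = 1617 kN.
Base metal (shear rupture): φR_n = 0.75 × 0.6 × 410 × 25 × 770 × 10⁻³ = 3552 kN.
Governing: weld metal.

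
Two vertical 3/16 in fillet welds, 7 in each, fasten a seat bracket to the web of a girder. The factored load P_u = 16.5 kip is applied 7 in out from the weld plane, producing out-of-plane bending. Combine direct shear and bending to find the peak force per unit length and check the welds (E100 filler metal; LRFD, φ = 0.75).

E100XX → F_EXX = 100 ksi.
L_w = 2 × 7 = 14 in; section modulus (unit throat) S = 2 × L²/6 = 16.33 in².
Direct shear f_v = P/L_w = 16.5/14 = 1.179 kip/in.
Moment M = P × e = 16.5 × 7 = 115.5 kip·in; bending f_b = M/S = 7.071 kip/in.
f_max = √(f_v² + f_b²) = √(1.179² + 7.071²) = 7.169 kip/in.
φr_n = 0.75 × 0.6 × 100 × (0.707 × 0.1875) = 5.965 kip/in → NOT adequate.

f_max ≈ 7.17 kip/in; NOT adequate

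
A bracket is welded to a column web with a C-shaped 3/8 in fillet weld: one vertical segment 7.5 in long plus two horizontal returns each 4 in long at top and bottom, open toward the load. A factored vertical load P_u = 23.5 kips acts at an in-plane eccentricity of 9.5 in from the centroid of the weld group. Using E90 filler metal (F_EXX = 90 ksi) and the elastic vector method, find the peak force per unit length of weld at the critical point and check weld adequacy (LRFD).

Total weld length L_w = 15.5 in. Treat welds as unit-width lines.
Centroid: x̄ = 2×4×2 / 15.5 = 1.032 in from the vertical weld.
Polar moment about centroid: J = I_x + I_y = [7.5³/12 + 2×4×3.75²] + [7.5×1.032² + 2(4³/12 + 4×0.9677²)] = 173.8 in³.
Direct shear f_v = P/L_w = 23.5 / 15.5 = 1.516 kip/in (vertical).
Torsion M = P·e = 23.5 × 9.5 = 223.25 kip·in.
Critical point at (x, y) = (2.968, 3.75) from centroid. f_tx = M·y/J = 4.817 kip/in; f_ty = M·x/J = 3.812 kip/in.
Resultant f_max = √[f_tx² + (f_v + f_ty)²] = √[4.817² + (1.516 + 3.812)²] = 7.183 kip/in.
Capacity per unit length: φr_n = 0.75 × 0.6 × 90 × (0.707 × 0.375) = 10.74 kip/in.
7.183 ≤ 10.74 → adequate.

f_max ≈ 7.18 kip/in; adequate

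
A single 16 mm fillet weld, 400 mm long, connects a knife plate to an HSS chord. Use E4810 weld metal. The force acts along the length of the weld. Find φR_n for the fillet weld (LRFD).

E48XX → F_EXX = 480 MPa.
Effective throat t_e = 0.707 × 16 = 11.31 mm.
Total length L = 400 mm; A_we = 11.31 × 400 = 4525 mm².
F_nw = 0.6 F_EXX = 0.6 × 480 = 288 MPa.
φR_n = 0.75 × 288 × 4525 × 10⁻³ = 977.4 kN.

φR_n ≈ 977 kN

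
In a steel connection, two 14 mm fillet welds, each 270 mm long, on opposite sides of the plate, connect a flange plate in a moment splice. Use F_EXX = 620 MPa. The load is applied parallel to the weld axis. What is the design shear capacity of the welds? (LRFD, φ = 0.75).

Effective throat t_e = 0.707 × 14 = 9.898 mm.
Total length L = 540 mm; A_we = 9.898 × 540 = 5345 mm².
F_nw = 0.6 F_EXX = 0.6 × 620 = 372 MPa.
φR_n = 0.75 × 372 × 5345 × 10⁻³ = 1491 kN.

φR_n ≈ 1490 kN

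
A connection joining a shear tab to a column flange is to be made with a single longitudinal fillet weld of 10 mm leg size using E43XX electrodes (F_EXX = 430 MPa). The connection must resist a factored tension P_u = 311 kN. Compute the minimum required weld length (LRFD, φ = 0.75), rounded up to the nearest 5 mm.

L = 230 mm

Throat t_e = 0.707 × 10 = 7.07 mm.
φr_n = 0.75 × 0.6 × 430 × 7.07 × 10⁻³ = 1.368 kN/mm.
L_req = P_u / φr_n = 311 / 1.368 = 227.3 mm total.
Round up → use L = 230 mm.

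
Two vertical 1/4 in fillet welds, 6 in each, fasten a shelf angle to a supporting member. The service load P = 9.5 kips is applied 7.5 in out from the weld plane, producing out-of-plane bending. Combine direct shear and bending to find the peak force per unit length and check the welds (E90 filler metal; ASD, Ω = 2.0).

f_max ≈ 5.99 kip/in; NOT adequate

E90XX → F_EXX = 90 ksi.
L_w = 2 × 6 = 12 in; section modulus (unit throat) S = 2 × L²/6 = 12 in².
Direct shear f_v = P/L_w = 9.5/12 = 0.7917 kip/in.
Moment M = P × e = 9.5 × 7.5 = 71.25 kip·in; bending f_b = M/S = 5.938 kip/in.
f_max = √(f_v² + f_b²) = √(0.7917² + 5.938²) = 5.99 kip/in.
r_n/Ω = (1/2.0) × 0.6 × 90 × (0.707 × 0.25) = 4.772 kip/in → NOT adequate.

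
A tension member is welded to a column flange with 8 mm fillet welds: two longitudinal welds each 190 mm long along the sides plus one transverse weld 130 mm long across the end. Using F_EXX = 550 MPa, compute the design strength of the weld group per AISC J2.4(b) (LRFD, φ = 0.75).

φR_n ≈ 725 kN

t_e = 0.707 × 8 = 5.656 mm.
R_nwl = 0.6 × 550 × 5.656 × 380 × 10⁻³ = 709.3 kN (longitudinal, 2 welds).
R_nwt = 0.6 × 550 × 5.656 × 130 × 10⁻³ = 242.6 kN (transverse, base value).
(i) R_nwl + R_nwt = 951.9 kN; (ii) 0.85 R_nwl + 1.5 R_nwt = 966.8 kN.
R_n = max = 966.8 kN [governs: (ii)]; φR_n = 725.1 kN.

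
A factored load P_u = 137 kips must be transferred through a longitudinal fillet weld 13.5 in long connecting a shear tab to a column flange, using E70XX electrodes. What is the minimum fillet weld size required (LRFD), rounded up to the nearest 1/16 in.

w = 1/2 in

E70XX → F_EXX = 70 ksi.
Total weld length L = 13.5 in.
Required throat t_e = P_u / (φ × 0.6 F_EXX × L) = 137 / (0.75 × 0.6 × 70 × 13.5) = 0.3222 in.
Required leg w = t_e / 0.707 = 0.4557 in → use 1/2 in.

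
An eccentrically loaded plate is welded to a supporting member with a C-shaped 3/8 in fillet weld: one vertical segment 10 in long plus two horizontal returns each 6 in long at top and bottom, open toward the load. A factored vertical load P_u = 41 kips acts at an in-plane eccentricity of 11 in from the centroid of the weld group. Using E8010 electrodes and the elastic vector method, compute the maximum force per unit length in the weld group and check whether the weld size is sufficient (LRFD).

f_max ≈ 7.74 kip/in; adequate

E80XX → F_EXX = 80 ksi.
Total weld length L_w = 22 in. Treat welds as unit-width lines.
Centroid: x̄ = 2×6×3 / 22 = 1.636 in from the vertical weld.
Polar moment about centroid: J = I_x + I_y = [10³/12 + 2×6×5²] + [10×1.636² + 2(6³/12 + 6×1.364²)] = 468.4 in³.
Direct shear f_v = P/L_w = 41 / 22 = 1.864 kip/in (vertical).
Torsion M = P·e = 41 × 11 = 451 kip·in.
Critical point at (x, y) = (4.364, 5) from centroid. f_tx = M·y/J = 4.814 kip/in; f_ty = M·x/J = 4.201 kip/in.
Resultant f_max = √[f_tx² + (f_v + f_ty)²] = √[4.814² + (1.864 + 4.201)²] = 7.743 kip/in.
Capacity per unit length: φr_n = 0.75 × 0.6 × 80 × (0.707 × 0.375) = 9.544 kip/in.
7.743 ≤ 9.544 → adequate.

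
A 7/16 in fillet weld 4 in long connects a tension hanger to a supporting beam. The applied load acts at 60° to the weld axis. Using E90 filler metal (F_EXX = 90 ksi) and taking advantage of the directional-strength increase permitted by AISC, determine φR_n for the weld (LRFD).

t_e = 0.707 × 0.4375 = 0.3093 in; A_we = 0.3093 × 4 = 1.237 in².
Directional factor: 1.0 + 0.5 sin^1.5(60°) = 1.403.
F_nw = 0.6 × 90 × 1.403 = 75.76 ksi.
φR_n = 0.75 × 75.76 × 1.237 = 70.3 kips.

φR_n ≈ 70.3 kips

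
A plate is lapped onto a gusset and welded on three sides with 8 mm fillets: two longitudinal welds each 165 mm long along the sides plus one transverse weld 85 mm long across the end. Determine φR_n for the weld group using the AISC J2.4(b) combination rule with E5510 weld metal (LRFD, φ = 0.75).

φR_n ≈ 581 kN

E55XX → F_EXX = 550 MPa.
t_e = 0.707 × 8 = 5.656 mm.
R_nwl = 0.6 × 550 × 5.656 × 330 × 10⁻³ = 615.9 kN (longitudinal, 2 welds).
R_nwt = 0.6 × 550 × 5.656 × 85 × 10⁻³ = 158.7 kN (transverse, base value).
(i) R_nwl + R_nwt = 774.6 kN; (ii) 0.85 R_nwl + 1.5 R_nwt = 761.5 kN.
R_n = max = 774.6 kN [governs: (i)]; φR_n = 580.9 kN.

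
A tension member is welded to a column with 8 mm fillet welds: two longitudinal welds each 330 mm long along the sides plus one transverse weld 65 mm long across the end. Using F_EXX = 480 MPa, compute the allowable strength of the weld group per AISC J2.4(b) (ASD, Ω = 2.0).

t_e = 0.707 × 8 = 5.656 mm.
R_nwl = 0.6 × 480 × 5.656 × 660 × 10⁻³ = 1075 kN (longitudinal, 2 welds).
R_nwt = 0.6 × 480 × 5.656 × 65 × 10⁻³ = 105.9 kN (transverse, base value).
(i) R_nwl + R_nwt = 1181 kN; (ii) 0.85 R_nwl + 1.5 R_nwt = 1073 kN.
R_n = max = 1181 kN [governs: (i)]; R_n/Ω = 590.5 kN.

R_n/Ω ≈ 590 kN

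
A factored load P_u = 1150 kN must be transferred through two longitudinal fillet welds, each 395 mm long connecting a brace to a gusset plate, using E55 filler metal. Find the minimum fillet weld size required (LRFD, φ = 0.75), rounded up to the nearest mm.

w = 9 mm

E55XX → F_EXX = 550 MPa.
Total weld length L = 790 mm.
Required throat t_e = P_u / (φ × 0.6 F_EXX × L) = 1150 / (0.75 × 0.6 × 550 × 790 × 10⁻³) = 5.882 mm.
Required leg w = t_e / 0.707 = 8.319 mm → use 9 mm.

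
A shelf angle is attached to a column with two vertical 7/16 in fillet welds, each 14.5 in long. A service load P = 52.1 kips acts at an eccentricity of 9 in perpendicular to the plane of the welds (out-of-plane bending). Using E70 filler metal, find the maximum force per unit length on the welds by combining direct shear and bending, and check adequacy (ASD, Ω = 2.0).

E70XX → F_EXX = 70 ksi.
L_w = 2 × 14.5 = 29 in; section modulus (unit throat) S = 2 × L²/6 = 70.08 in².
Direct shear f_v = P/L_w = 52.1/29 = 1.797 kip/in.
Moment M = P × e = 52.1 × 9 = 468.9 kip·in; bending f_b = M/S = 6.691 kip/in.
f_max = √(f_v² + f_b²) = √(1.797² + 6.691²) = 6.928 kip/in.
r_n/Ω = (1/2.0) × 0.6 × 70 × (0.707 × 0.4375) = 6.496 kip/in → NOT adequate.

f_max ≈ 6.93 kip/in; NOT adequate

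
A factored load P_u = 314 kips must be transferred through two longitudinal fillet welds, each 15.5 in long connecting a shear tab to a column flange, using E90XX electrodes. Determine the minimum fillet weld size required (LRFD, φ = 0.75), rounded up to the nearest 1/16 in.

w = 3/8 in

E90XX → F_EXX = 90 ksi.
Total weld length L = 31 in.
Required throat t_e = P_u / (φ × 0.6 F_EXX × L) = 314 / (0.75 × 0.6 × 90 × 31) = 0.2501 in.
Required leg w = t_e / 0.707 = 0.3537 in → use 3/8 in.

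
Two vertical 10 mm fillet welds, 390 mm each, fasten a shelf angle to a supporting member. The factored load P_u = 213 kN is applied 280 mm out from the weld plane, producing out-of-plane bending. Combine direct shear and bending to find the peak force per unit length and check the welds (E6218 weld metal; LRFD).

E62XX → F_EXX = 620 MPa.
L_w = 2 × 390 = 780 mm; section modulus (unit throat) S = 2 × L²/6 = 50700 mm².
Direct shear f_v = P/L_w = 213×10³/780 = 273.1 N/mm.
Moment M = P × e = 213×10³ × 280 = 59640000 N·mm; bending f_b = M/S = 1176 N/mm.
f_max = √(f_v² + f_b²) = √(273.1² + 1176²) = 1208 N/mm.
φr_n = 0.75 × 0.6 × 620 × (0.707 × 10) = 1973 N/mm → adequate.

f_max ≈ 1210 N/mm; adequate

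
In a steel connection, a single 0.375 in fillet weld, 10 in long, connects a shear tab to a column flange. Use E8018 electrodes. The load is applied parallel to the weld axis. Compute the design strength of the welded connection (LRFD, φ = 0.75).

E80XX → F_EXX = 80 ksi.
Effective throat t_e = 0.707 × 0.375 = 0.2651 in.
Total length L = 10 in; A_we = 0.2651 × 10 = 2.651 in².
F_nw = 0.6 F_EXX = 0.6 × 80 = 48 ksi.
φR_n = 0.75 × 48 × 2.651 = 95.45 kip.

φR_n ≈ 95.4 kip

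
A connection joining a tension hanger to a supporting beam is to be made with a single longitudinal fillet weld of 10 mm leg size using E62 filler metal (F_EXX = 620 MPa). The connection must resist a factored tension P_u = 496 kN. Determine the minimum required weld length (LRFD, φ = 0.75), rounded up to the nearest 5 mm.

L = 255 mm

Throat t_e = 0.707 × 10 = 7.07 mm.
φr_n = 0.75 × 0.6 × 620 × 7.07 × 10⁻³ = 1.973 kN/mm.
L_req = P_u / φr_n = 496 / 1.973 = 251.5 mm total.
Round up → use L = 255 mm.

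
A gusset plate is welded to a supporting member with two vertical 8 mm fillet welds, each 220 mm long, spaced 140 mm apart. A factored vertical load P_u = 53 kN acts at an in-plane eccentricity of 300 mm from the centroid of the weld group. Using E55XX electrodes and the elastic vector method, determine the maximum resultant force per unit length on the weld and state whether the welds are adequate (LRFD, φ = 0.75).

f_max ≈ 601 N/mm; adequate

E55XX → F_EXX = 550 MPa.
Total weld length L_w = 440 mm. Treat welds as unit-width lines.
Polar moment about centroid: J = 2[d³/12 + d(b/2)²] = 2[220³/12 + 220×70²] = 3931000 mm³.
Direct shear f_v = P/L_w = 53×10³ / 440 = 120.5 N/mm (vertical).
Torsion M = P·e = 53×10³ × 300 = 15900000 N·mm.
Critical point at (x, y) = (70, 110) from centroid. f_tx = M·y/J = 445 N/mm; f_ty = M·x/J = 283.2 N/mm.
Resultant f_max = √[f_tx² + (f_v + f_ty)²] = √[445² + (120.5 + 283.2)²] = 600.7 N/mm.
Capacity per unit length: φr_n = 0.75 × 0.6 × 550 × (0.707 × 8) = 1400 N/mm.
600.7 ≤ 1400 → adequate.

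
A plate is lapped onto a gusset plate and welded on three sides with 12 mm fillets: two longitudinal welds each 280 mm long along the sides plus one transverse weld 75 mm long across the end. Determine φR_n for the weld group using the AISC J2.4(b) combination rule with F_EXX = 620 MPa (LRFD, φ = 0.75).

t_e = 0.707 × 12 = 8.484 mm.
R_nwl = 0.6 × 620 × 8.484 × 560 × 10⁻³ = 1767 kN (longitudinal, 2 welds).
R_nwt = 0.6 × 620 × 8.484 × 75 × 10⁻³ = 236.7 kN (transverse, base value).
(i) R_nwl + R_nwt = 2004 kN; (ii) 0.85 R_nwl + 1.5 R_nwt = 1857 kN.
R_n = max = 2004 kN [governs: (i)]; φR_n = 1503 kN.

φR_n ≈ 1500 kN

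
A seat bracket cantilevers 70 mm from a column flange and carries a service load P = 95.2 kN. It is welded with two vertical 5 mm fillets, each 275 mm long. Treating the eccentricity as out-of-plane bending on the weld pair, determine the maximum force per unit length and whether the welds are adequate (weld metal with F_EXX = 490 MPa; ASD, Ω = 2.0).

L_w = 2 × 275 = 550 mm; section modulus (unit throat) S = 2 × L²/6 = 25210 mm².
Direct shear f_v = P/L_w = 95.2×10³/550 = 173.1 N/mm.
Moment M = P × e = 95.2×10³ × 70 = 6664000 N·mm; bending f_b = M/S = 264.4 N/mm.
f_max = √(f_v² + f_b²) = √(173.1² + 264.4²) = 316 N/mm.
r_n/Ω = (1/2.0) × 0.6 × 490 × (0.707 × 5) = 519.6 N/mm → adequate.

f_max ≈ 316 N/mm; adequate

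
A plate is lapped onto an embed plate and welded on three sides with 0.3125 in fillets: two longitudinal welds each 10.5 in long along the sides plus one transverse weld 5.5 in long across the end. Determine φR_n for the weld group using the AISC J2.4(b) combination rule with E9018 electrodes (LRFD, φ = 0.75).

E90XX → F_EXX = 90 ksi.
t_e = 0.707 × 0.3125 = 0.2209 in.
R_nwl = 0.6 × 90 × 0.2209 × 21 = 250.5 kips (longitudinal, 2 welds).
R_nwt = 0.6 × 90 × 0.2209 × 5.5 = 65.62 kips (transverse, base value).
(i) R_nwl + R_nwt = 316.2 kips; (ii) 0.85 R_nwl + 1.5 R_nwt = 311.4 kips.
R_n = max = 316.2 kips [governs: (i)]; φR_n = 237.1 kips.

φR_n ≈ 237 kips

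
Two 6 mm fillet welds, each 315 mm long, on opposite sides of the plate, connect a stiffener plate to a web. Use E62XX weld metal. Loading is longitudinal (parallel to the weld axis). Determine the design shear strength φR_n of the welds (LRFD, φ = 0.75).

φR_n ≈ 746 kN

E62XX → F_EXX = 620 MPa.
Effective throat t_e = 0.707 × 6 = 4.242 mm.
Total length L = 630 mm; A_we = 4.242 × 630 = 2672 mm².
F_nw = 0.6 F_EXX = 0.6 × 620 = 372 MPa.
φR_n = 0.75 × 372 × 2672 × 10⁻³ = 745.6 kN.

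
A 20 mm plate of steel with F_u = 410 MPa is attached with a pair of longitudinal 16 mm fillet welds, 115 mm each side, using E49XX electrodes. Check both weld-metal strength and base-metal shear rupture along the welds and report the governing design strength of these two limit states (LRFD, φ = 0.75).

E49XX → F_EXX = 490 MPa.
t_e = 0.707 × 16 = 11.31 mm; L = 230 mm.
Weld metal: φR_n = 0.75 × 0.6 × 490 × 11.31 × 230 × 10⁻³ = 573.7 kN.
Base metal (shear rupture): φR_n = 0.75 × 0.6 × 410 × 20 × 230 × 10⁻³ = 848.7 kN.
Governing: weld metal.

φR_n ≈ 574 kN (weld metal governs)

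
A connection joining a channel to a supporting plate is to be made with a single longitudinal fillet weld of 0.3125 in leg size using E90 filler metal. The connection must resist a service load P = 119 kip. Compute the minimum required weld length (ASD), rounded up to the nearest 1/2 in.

L = 20 in

E90XX → F_EXX = 90 ksi.
Throat t_e = 0.707 × 0.3125 = 0.2209 in.
r_n/Ω = (0.6 × 90 × 0.2209) / 2.0 = 5.965 kip/in.
L_req = P / (r_n/Ω) = 119 / 5.965 = 19.95 in total.
Round up → use L = 20 in.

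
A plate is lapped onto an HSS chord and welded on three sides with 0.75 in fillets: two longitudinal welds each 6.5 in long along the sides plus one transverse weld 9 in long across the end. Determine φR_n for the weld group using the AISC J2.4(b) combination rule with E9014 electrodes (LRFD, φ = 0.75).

φR_n ≈ 527 kips

E90XX → F_EXX = 90 ksi.
t_e = 0.707 × 0.75 = 0.5302 in.
R_nwl = 0.6 × 90 × 0.5302 × 13 = 372.2 kips (longitudinal, 2 welds).
R_nwt = 0.6 × 90 × 0.5302 × 9 = 257.7 kips (transverse, base value).
(i) R_nwl + R_nwt = 629.9 kips; (ii) 0.85 R_nwl + 1.5 R_nwt = 703 kips.
R_n = max = 703 kips [governs: (ii)]; φR_n = 527.2 kips.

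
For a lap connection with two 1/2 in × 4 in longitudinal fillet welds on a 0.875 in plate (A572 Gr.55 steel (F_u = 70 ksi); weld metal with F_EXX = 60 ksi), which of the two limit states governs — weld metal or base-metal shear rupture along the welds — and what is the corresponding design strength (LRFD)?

φR_n ≈ 76.4 kip (weld metal governs)

t_e = 0.707 × 0.5 = 0.3535 in; L = 8 in.
Weld metal: φR_n = 0.75 × 0.6 × 60 × 0.3535 × 8 = 76.36 kip.
Base metal (shear rupture): φR_n = 0.75 × 0.6 × 70 × 0.875 × 8 = 220.5 kip.
Governing: weld metal.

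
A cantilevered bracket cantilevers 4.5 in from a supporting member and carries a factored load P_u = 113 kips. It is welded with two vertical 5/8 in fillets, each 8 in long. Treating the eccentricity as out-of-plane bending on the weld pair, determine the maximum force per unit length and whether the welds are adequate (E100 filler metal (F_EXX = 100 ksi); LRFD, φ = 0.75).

f_max ≈ 24.9 kip/in; NOT adequate

L_w = 2 × 8 = 16 in; section modulus (unit throat) S = 2 × L²/6 = 21.33 in².
Direct shear f_v = P/L_w = 113/16 = 7.062 kip/in.
Moment M = P × e = 113 × 4.5 = 508.5 kip·in; bending f_b = M/S = 23.84 kip/in.
f_max = √(f_v² + f_b²) = √(7.062² + 23.84²) = 24.86 kip/in.
φr_n = 0.75 × 0.6 × 100 × (0.707 × 0.625) = 19.88 kip/in → NOT adequate.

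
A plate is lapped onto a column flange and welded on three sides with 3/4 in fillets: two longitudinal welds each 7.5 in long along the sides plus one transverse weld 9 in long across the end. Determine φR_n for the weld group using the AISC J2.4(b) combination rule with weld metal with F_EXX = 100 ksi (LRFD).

φR_n ≈ 626 kip

t_e = 0.707 × 0.75 = 0.5302 in.
R_nwl = 0.6 × 100 × 0.5302 × 15 = 477.2 kip (longitudinal, 2 welds).
R_nwt = 0.6 × 100 × 0.5302 × 9 = 286.3 kip (transverse, base value).
(i) R_nwl + R_nwt = 763.6 kip; (ii) 0.85 R_nwl + 1.5 R_nwt = 835.1 kip.
R_n = max = 835.1 kip [governs: (ii)]; φR_n = 626.4 kip.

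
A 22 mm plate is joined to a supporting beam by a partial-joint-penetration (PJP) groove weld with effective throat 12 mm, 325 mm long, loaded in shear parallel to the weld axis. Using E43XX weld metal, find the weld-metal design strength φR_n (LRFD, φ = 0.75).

φR_n ≈ 755 kN

E43XX → F_EXX = 430 MPa.
Effective throat (given) t_e = 12 mm.
A_we = 12 × 325 = 3900 mm².
F_nw = 0.6 F_EXX = 258 MPa.
φR_n = 0.75 × 258 × 3900 × 10⁻³ = 754.7 kN.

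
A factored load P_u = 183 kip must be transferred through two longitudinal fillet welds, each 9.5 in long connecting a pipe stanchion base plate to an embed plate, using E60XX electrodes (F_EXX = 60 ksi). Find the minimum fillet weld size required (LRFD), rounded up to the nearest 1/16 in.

w = 9/16 in

Total weld length L = 19 in.
Required throat t_e = P_u / (φ × 0.6 F_EXX × L) = 183 / (0.75 × 0.6 × 60 × 19) = 0.3567 in.
Required leg w = t_e / 0.707 = 0.5046 in → use 9/16 in.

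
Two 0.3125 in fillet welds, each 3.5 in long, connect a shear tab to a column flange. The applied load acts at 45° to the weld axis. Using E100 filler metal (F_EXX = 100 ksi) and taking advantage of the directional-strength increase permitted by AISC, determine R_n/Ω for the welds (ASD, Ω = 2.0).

t_e = 0.707 × 0.3125 = 0.2209 in; A_we = 0.2209 × 7 = 1.547 in².
Directional factor: 1.0 + 0.5 sin^1.5(45°) = 1.297.
F_nw = 0.6 × 100 × 1.297 = 77.84 ksi.
R_n/Ω = (77.84 × 1.547) / 2.0 = 60.19 kips.

R_n/Ω ≈ 60.2 kips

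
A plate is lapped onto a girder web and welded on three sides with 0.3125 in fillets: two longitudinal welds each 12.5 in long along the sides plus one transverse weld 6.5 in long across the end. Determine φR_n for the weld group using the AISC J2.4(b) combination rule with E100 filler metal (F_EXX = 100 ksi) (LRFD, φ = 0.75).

t_e = 0.707 × 0.3125 = 0.2209 in.
R_nwl = 0.6 × 100 × 0.2209 × 25 = 331.4 kip (longitudinal, 2 welds).
R_nwt = 0.6 × 100 × 0.2209 × 6.5 = 86.17 kip (transverse, base value).
(i) R_nwl + R_nwt = 417.6 kip; (ii) 0.85 R_nwl + 1.5 R_nwt = 410.9 kip.
R_n = max = 417.6 kip [governs: (i)]; φR_n = 313.2 kip.

φR_n ≈ 313 kip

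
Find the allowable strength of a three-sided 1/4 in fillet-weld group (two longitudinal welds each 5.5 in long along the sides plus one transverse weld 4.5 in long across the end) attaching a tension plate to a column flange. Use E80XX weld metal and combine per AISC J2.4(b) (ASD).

E80XX → F_EXX = 80 ksi.
t_e = 0.707 × 0.25 = 0.1767 in.
R_nwl = 0.6 × 80 × 0.1767 × 11 = 93.32 kips (longitudinal, 2 welds).
R_nwt = 0.6 × 80 × 0.1767 × 4.5 = 38.18 kips (transverse, base value).
(i) R_nwl + R_nwt = 131.5 kips; (ii) 0.85 R_nwl + 1.5 R_nwt = 136.6 kips.
R_n = max = 136.6 kips [governs: (ii)]; R_n/Ω = 68.3 kips.

R_n/Ω ≈ 68.3 kips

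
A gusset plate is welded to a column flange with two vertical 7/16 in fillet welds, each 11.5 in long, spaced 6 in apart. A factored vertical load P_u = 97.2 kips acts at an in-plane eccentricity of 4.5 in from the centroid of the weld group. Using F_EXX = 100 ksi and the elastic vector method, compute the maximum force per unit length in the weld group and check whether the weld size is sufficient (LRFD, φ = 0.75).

f_max ≈ 8.94 kip/in; adequate

Total weld length L_w = 23 in. Treat welds as unit-width lines.
Polar moment about centroid: J = 2[d³/12 + d(b/2)²] = 2[11.5³/12 + 11.5×3²] = 460.5 in³.
Direct shear f_v = P/L_w = 97.2 / 23 = 4.226 kip/in (vertical).
Torsion M = P·e = 97.2 × 4.5 = 437.4 kip·in.
Critical point at (x, y) = (3, 5.75) from centroid. f_tx = M·y/J = 5.462 kip/in; f_ty = M·x/J = 2.85 kip/in.
Resultant f_max = √[f_tx² + (f_v + f_ty)²] = √[5.462² + (4.226 + 2.85)²] = 8.939 kip/in.
Capacity per unit length: φr_n = 0.75 × 0.6 × 100 × (0.707 × 0.4375) = 13.92 kip/in.
8.939 ≤ 13.92 → adequate.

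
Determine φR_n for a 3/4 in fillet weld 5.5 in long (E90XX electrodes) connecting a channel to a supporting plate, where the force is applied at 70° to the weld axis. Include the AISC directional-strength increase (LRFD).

E90XX → F_EXX = 90 ksi.
t_e = 0.707 × 0.75 = 0.5302 in; A_we = 0.5302 × 5.5 = 2.916 in².
Directional factor: 1.0 + 0.5 sin^1.5(70°) = 1.455.
F_nw = 0.6 × 90 × 1.455 = 78.59 ksi.
φR_n = 0.75 × 78.59 × 2.916 = 171.9 kip.

φR_n ≈ 172 kip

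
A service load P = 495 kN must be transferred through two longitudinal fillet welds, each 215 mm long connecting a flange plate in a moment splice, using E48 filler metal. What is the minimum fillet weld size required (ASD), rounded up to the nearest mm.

E48XX → F_EXX = 480 MPa.
Total weld length L = 430 mm.
Required throat t_e = P × Ω / (0.6 F_EXX × L) = 495 × 2.0 / (0.6 × 480 × 430 × 10⁻³) = 7.994 mm.
Required leg w = t_e / 0.707 = 11.31 mm → use 12 mm.

w = 12 mm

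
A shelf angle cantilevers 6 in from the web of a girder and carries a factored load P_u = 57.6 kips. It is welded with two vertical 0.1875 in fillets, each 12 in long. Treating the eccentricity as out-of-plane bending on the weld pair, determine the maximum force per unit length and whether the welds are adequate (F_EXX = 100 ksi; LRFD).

L_w = 2 × 12 = 24 in; section modulus (unit throat) S = 2 × L²/6 = 48 in².
Direct shear f_v = P/L_w = 57.6/24 = 2.4 kip/in.
Moment M = P × e = 57.6 × 6 = 345.6 kip·in; bending f_b = M/S = 7.2 kip/in.
f_max = √(f_v² + f_b²) = √(2.4² + 7.2²) = 7.589 kip/in.
φr_n = 0.75 × 0.6 × 100 × (0.707 × 0.1875) = 5.965 kip/in → NOT adequate.

f_max ≈ 7.59 kip/in; NOT adequate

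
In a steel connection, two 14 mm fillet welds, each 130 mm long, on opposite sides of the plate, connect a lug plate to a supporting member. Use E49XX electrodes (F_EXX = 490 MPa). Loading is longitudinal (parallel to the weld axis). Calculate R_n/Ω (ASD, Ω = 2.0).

Effective throat t_e = 0.707 × 14 = 9.898 mm.
Total length L = 260 mm; A_we = 9.898 × 260 = 2573 mm².
F_nw = 0.6 F_EXX = 0.6 × 490 = 294 MPa.
R_n = 294 × 2573 × 10⁻³ = 756.6 kN; R_n/Ω = 756.6/2.0 = 378.3 kN.

R_n/Ω ≈ 378 kN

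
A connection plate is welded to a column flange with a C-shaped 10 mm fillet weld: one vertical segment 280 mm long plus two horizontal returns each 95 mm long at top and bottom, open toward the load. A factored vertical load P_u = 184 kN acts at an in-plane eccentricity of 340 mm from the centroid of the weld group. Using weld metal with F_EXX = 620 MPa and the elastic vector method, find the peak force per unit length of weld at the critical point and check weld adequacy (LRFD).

Total weld length L_w = 470 mm. Treat welds as unit-width lines.
Centroid: x̄ = 2×95×47.5 / 470 = 19.2 mm from the vertical weld.
Polar moment about centroid: J = I_x + I_y = [280³/12 + 2×95×140²] + [280×19.2² + 2(95³/12 + 95×28.3²)] = 5952000 mm³.
Direct shear f_v = P/L_w = 184×10³ / 470 = 391.5 N/mm (vertical).
Torsion M = P·e = 184×10³ × 340 = 62560000 N·mm.
Critical point at (x, y) = (75.8, 140) from centroid. f_tx = M·y/J = 1472 N/mm; f_ty = M·x/J = 796.7 N/mm.
Resultant f_max = √[f_tx² + (f_v + f_ty)²] = √[1472² + (391.5 + 796.7)²] = 1891 N/mm.
Capacity per unit length: φr_n = 0.75 × 0.6 × 620 × (0.707 × 10) = 1973 N/mm.
1891 ≤ 1973 → adequate.

f_max ≈ 1890 N/mm; adequate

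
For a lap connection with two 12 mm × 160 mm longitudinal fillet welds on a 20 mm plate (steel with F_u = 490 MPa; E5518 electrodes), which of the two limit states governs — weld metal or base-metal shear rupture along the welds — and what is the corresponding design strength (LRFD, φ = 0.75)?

E55XX → F_EXX = 550 MPa.
t_e = 0.707 × 12 = 8.484 mm; L = 320 mm.
Weld metal: φR_n = 0.75 × 0.6 × 550 × 8.484 × 320 × 10⁻³ = 671.9 kN.
Base metal (shear rupture): φR_n = 0.75 × 0.6 × 490 × 20 × 320 × 10⁻³ = 1411 kN.
Governing: weld metal.

φR_n ≈ 672 kN (weld metal governs)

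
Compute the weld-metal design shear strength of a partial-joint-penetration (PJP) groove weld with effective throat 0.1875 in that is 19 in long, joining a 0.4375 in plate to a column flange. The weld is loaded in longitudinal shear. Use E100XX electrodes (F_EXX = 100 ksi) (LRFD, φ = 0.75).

φR_n ≈ 160 kips

Effective throat (given) t_e = 0.1875 in.
A_we = 0.1875 × 19 = 3.562 in².
F_nw = 0.6 F_EXX = 60 ksi.
φR_n = 0.75 × 60 × 3.562 = 160.3 kips.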